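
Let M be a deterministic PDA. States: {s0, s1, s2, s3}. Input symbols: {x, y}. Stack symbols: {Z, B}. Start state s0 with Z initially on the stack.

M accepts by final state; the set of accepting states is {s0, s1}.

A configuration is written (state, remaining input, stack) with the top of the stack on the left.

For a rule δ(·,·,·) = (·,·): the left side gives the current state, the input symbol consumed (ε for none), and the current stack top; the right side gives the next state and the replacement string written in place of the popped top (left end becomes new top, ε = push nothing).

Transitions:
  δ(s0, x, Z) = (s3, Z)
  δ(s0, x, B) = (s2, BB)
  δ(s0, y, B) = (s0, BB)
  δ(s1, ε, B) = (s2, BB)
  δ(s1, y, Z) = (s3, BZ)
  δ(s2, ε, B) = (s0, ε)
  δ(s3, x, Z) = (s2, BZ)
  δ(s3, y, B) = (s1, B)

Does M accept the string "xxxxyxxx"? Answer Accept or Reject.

(s0, xxxxyxxx, Z)
  read x, top Z: go to s3, push Z → (s3, xxxyxxx, Z)
  read x, top Z: go to s2, push BZ → (s2, xxyxxx, BZ)
  ε-move, top B: go to s0, push ε → (s0, xxyxxx, Z)
  read x, top Z: go to s3, push Z → (s3, xyxxx, Z)
  read x, top Z: go to s2, push BZ → (s2, yxxx, BZ)
  ε-move, top B: go to s0, push ε → (s0, yxxx, Z)
No transition applies at (s0, yxxx, Z); input not fully consumed.

Reject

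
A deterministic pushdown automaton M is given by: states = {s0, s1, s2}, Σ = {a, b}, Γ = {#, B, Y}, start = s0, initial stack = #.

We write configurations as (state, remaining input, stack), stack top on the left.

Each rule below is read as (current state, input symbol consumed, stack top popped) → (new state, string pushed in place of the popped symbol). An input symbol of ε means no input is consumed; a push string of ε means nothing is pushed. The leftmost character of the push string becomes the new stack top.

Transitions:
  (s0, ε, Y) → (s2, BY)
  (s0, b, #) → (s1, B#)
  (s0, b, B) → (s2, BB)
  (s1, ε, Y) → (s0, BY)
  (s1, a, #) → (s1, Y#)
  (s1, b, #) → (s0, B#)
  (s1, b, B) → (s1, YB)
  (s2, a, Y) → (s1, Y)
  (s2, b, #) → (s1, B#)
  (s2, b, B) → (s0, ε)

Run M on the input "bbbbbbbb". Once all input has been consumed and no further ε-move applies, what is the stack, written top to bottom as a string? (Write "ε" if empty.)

BYB#

(s0, bbbbbbbb, #)
  read b, top #: go to s1, push B# → (s1, bbbbbbb, B#)
  read b, top B: go to s1, push YB → (s1, bbbbbb, YB#)
  ε-move, top Y: go to s0, push BY → (s0, bbbbbb, BYB#)
  read b, top B: go to s2, push BB → (s2, bbbbb, BBYB#)
  read b, top B: go to s0, push ε → (s0, bbbb, BYB#)
  read b, top B: go to s2, push BB → (s2, bbb, BBYB#)
  read b, top B: go to s0, push ε → (s0, bb, BYB#)
  read b, top B: go to s2, push BB → (s2, b, BBYB#)
  read b, top B: go to s0, push ε → (s0, ε, BYB#)
All input consumed in state s0 with stack BYB#.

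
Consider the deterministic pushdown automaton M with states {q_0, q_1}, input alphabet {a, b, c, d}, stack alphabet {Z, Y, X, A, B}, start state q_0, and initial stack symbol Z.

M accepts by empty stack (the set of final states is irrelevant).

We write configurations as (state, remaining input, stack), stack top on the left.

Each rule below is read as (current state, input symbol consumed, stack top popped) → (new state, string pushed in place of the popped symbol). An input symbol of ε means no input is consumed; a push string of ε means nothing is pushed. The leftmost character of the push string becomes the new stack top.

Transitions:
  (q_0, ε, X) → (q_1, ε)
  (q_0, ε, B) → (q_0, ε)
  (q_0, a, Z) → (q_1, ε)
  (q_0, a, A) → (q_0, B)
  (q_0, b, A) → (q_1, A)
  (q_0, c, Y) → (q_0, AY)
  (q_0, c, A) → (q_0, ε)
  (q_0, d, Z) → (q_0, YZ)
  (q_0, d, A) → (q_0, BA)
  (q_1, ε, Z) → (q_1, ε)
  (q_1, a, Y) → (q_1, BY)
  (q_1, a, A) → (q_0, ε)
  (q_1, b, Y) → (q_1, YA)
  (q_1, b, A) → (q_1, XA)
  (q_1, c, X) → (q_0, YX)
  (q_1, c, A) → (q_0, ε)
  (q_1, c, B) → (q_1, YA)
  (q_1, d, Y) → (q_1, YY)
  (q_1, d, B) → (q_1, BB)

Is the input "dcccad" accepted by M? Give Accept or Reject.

Reject

(q_0, dcccad, Z)
  read d, top Z: go to q_0, push YZ → (q_0, cccad, YZ)
  read c, top Y: go to q_0, push AY → (q_0, ccad, AYZ)
  read c, top A: go to q_0, push ε → (q_0, cad, YZ)
  read c, top Y: go to q_0, push AY → (q_0, ad, AYZ)
  read a, top A: go to q_0, push B → (q_0, d, BYZ)
  ε-move, top B: go to q_0, push ε → (q_0, d, YZ)
No transition applies at (q_0, d, YZ); input not fully consumed.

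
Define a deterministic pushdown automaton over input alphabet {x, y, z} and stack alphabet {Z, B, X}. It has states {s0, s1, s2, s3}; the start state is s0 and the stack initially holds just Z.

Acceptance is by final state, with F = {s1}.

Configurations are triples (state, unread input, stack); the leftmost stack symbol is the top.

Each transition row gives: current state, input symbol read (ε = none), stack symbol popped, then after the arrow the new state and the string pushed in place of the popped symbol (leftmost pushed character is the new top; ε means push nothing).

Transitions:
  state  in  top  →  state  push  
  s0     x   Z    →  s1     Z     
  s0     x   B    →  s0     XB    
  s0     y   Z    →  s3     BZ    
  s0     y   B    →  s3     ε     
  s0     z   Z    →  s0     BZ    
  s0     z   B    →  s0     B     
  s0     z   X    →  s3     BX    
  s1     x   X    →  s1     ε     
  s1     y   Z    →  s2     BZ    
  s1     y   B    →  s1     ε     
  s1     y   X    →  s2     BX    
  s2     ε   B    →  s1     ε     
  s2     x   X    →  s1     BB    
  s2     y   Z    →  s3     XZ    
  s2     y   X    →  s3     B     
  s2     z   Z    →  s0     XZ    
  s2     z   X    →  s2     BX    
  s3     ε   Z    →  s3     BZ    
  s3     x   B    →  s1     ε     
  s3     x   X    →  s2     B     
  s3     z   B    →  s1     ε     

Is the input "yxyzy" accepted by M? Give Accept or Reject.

Reject

(s0, yxyzy, Z)
  read y, top Z: go to s3, push BZ → (s3, xyzy, BZ)
  read x, top B: go to s1, push ε → (s1, yzy, Z)
  read y, top Z: go to s2, push BZ → (s2, zy, BZ)
  ε-move, top B: go to s1, push ε → (s1, zy, Z)
No transition applies at (s1, zy, Z); input not fully consumed.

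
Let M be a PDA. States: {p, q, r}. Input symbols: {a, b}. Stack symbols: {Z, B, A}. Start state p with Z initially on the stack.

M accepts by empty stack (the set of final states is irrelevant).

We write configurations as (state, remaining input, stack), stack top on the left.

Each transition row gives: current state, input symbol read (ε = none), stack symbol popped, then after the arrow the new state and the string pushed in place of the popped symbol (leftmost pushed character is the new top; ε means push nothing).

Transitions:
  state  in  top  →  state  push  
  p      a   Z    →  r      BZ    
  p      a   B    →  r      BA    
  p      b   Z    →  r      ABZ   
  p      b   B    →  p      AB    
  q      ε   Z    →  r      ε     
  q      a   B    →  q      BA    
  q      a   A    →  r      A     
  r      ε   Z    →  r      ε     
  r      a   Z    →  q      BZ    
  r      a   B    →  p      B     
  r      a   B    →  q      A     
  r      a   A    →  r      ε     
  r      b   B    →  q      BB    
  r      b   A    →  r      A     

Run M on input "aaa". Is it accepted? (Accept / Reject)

Reject

No computation consumes all input and empties the stack.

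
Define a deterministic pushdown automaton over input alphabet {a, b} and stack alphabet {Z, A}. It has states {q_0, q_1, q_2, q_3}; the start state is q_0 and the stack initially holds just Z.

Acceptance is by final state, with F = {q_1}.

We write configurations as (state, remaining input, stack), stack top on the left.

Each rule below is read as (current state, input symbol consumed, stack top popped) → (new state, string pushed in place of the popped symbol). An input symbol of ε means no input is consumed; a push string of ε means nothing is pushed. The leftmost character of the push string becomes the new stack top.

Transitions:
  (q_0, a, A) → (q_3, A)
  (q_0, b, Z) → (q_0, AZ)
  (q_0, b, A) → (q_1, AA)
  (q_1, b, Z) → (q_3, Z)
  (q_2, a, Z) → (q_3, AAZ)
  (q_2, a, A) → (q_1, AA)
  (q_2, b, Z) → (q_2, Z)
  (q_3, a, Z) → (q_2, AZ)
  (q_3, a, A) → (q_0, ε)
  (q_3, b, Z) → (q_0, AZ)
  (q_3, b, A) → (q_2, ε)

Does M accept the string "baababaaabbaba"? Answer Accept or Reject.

Accept

(q_0, baababaaabbaba, Z)
  read b, top Z: go to q_0, push AZ → (q_0, aababaaabbaba, AZ)
  read a, top A: go to q_3, push A → (q_3, ababaaabbaba, AZ)
  read a, top A: go to q_0, push ε → (q_0, babaaabbaba, Z)
  read b, top Z: go to q_0, push AZ → (q_0, abaaabbaba, AZ)
  read a, top A: go to q_3, push A → (q_3, baaabbaba, AZ)
  read b, top A: go to q_2, push ε → (q_2, aaabbaba, Z)
  read a, top Z: go to q_3, push AAZ → (q_3, aabbaba, AAZ)
  read a, top A: go to q_0, push ε → (q_0, abbaba, AZ)
  read a, top A: go to q_3, push A → (q_3, bbaba, AZ)
  read b, top A: go to q_2, push ε → (q_2, baba, Z)
  read b, top Z: go to q_2, push Z → (q_2, aba, Z)
  read a, top Z: go to q_3, push AAZ → (q_3, ba, AAZ)
  read b, top A: go to q_2, push ε → (q_2, a, AZ)
  read a, top A: go to q_1, push AA → (q_1, ε, AAZ)
All input consumed; state q_1 ∈ F.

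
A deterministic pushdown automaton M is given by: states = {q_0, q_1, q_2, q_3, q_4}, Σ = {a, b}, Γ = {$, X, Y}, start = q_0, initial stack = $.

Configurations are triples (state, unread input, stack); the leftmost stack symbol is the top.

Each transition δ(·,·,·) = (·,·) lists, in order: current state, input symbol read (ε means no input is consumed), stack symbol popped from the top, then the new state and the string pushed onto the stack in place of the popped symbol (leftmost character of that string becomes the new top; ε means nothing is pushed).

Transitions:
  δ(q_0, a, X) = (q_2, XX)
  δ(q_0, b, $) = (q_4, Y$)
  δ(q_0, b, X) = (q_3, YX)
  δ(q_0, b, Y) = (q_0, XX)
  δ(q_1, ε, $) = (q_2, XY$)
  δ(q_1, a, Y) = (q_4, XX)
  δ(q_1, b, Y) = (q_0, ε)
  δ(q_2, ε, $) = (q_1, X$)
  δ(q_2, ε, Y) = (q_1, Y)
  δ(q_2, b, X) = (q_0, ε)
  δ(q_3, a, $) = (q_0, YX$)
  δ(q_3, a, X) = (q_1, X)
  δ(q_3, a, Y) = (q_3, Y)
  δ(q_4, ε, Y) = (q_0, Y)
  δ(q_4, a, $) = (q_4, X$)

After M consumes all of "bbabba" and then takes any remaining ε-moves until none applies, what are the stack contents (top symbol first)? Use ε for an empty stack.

YXX$

(q_0, bbabba, $)
  read b, top $: go to q_4, push Y$ → (q_4, babba, Y$)
  ε-move, top Y: go to q_0, push Y → (q_0, babba, Y$)
  read b, top Y: go to q_0, push XX → (q_0, abba, XX$)
  read a, top X: go to q_2, push XX → (q_2, bba, XXX$)
  read b, top X: go to q_0, push ε → (q_0, ba, XX$)
  read b, top X: go to q_3, push YX → (q_3, a, YXX$)
  read a, top Y: go to q_3, push Y → (q_3, ε, YXX$)
All input consumed in state q_3 with stack YXX$.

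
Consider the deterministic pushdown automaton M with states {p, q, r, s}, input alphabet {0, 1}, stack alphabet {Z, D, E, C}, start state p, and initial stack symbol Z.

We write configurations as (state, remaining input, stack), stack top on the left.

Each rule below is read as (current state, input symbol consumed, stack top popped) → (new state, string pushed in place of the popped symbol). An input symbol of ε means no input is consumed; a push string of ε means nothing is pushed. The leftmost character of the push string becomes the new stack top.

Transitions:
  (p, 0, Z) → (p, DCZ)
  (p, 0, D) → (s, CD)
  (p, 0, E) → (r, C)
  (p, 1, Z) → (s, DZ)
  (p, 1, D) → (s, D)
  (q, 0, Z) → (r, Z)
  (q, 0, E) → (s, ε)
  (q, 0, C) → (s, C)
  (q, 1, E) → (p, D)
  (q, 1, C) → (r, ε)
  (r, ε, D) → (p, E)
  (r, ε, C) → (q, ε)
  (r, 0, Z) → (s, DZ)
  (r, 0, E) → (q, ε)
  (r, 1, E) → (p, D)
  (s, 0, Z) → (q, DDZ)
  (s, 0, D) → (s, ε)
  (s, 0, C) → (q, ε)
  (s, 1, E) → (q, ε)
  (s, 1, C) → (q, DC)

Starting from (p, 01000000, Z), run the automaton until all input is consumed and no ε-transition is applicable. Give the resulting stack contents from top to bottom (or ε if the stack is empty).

(p, 01000000, Z)
  read 0, top Z: go to p, push DCZ → (p, 1000000, DCZ)
  read 1, top D: go to s, push D → (s, 000000, DCZ)
  read 0, top D: go to s, push ε → (s, 00000, CZ)
  read 0, top C: go to q, push ε → (q, 0000, Z)
  read 0, top Z: go to r, push Z → (r, 000, Z)
  read 0, top Z: go to s, push DZ → (s, 00, DZ)
  read 0, top D: go to s, push ε → (s, 0, Z)
  read 0, top Z: go to q, push DDZ → (q, ε, DDZ)
All input consumed in state q with stack DDZ.

DDZ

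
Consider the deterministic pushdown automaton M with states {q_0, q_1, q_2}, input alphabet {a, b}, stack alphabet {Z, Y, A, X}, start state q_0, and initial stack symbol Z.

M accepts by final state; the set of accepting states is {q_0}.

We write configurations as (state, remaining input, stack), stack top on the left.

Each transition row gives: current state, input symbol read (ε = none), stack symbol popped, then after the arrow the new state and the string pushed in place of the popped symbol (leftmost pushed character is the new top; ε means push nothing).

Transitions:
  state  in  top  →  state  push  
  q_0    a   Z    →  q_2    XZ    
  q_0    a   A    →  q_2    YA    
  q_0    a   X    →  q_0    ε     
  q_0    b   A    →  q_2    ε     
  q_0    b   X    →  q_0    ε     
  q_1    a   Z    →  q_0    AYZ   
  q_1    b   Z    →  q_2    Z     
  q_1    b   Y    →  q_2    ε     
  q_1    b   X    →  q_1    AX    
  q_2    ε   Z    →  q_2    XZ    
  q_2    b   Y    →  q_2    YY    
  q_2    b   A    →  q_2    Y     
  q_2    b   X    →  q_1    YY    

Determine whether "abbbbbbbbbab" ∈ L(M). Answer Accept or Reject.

Reject

(q_0, abbbbbbbbbab, Z) ⊢ (q_2, bbbbbbbbbab, XZ) ⊢ (q_1, bbbbbbbbab, YYZ) ⊢ (q_2, bbbbbbbab, YZ) ⊢ (q_2, bbbbbbab, YYZ) ⊢ (q_2, bbbbbab, YYYZ) ⊢ (q_2, bbbbab, YYYYZ) ⊢ (q_2, bbbab, YYYYYZ) ⊢ (q_2, bbab, YYYYYYZ) ⊢ (q_2, bab, YYYYYYYZ) ⊢ (q_2, ab, YYYYYYYYZ)
No transition applies at (q_2, ab, YYYYYYYYZ); input not fully consumed.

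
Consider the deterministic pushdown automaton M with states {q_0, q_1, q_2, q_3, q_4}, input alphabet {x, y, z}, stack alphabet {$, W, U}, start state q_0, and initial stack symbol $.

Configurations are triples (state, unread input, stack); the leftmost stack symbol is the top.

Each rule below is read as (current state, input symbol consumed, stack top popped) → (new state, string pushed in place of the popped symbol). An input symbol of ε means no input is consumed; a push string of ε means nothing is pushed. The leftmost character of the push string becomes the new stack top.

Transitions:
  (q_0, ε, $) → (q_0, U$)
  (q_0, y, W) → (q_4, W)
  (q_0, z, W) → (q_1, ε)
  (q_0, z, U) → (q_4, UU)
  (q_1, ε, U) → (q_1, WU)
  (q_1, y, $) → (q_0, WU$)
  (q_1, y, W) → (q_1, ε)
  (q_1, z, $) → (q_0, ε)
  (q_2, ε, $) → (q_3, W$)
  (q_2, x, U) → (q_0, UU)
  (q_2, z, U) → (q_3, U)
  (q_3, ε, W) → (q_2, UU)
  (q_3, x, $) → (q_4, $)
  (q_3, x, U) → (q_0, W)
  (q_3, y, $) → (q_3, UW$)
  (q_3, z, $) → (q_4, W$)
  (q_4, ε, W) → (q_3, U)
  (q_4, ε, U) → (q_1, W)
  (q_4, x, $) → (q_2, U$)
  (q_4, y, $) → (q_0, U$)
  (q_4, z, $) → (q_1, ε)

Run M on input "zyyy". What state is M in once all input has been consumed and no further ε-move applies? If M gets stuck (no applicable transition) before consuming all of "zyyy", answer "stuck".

q_1

(q_0, zyyy, $)
  ε-move, top $: go to q_0, push U$ → (q_0, zyyy, U$)
  read z, top U: go to q_4, push UU → (q_4, yyy, UU$)
  ε-move, top U: go to q_1, push W → (q_1, yyy, WU$)
  read y, top W: go to q_1, push ε → (q_1, yy, U$)
  ε-move, top U: go to q_1, push WU → (q_1, yy, WU$)
  read y, top W: go to q_1, push ε → (q_1, y, U$)
  ε-move, top U: go to q_1, push WU → (q_1, y, WU$)
  read y, top W: go to q_1, push ε → (q_1, ε, U$)
  ε-move, top U: go to q_1, push WU → (q_1, ε, WU$)
All input consumed; M is in state q_1.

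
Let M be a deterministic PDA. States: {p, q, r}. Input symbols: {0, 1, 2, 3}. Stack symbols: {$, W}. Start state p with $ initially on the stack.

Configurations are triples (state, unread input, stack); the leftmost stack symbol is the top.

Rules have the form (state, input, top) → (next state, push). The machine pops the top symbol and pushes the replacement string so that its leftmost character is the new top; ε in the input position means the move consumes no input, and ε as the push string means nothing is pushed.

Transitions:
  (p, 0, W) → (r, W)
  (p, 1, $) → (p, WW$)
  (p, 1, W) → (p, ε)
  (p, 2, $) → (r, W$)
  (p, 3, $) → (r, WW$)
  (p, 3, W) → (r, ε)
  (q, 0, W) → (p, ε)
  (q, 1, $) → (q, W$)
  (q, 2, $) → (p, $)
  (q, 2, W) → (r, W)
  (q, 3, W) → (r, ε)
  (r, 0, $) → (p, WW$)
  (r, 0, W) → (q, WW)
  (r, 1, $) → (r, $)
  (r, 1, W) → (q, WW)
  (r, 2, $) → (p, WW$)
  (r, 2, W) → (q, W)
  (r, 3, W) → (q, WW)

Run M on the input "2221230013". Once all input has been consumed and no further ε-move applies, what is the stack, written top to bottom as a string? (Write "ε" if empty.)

(p, 2221230013, $) ⊢ (r, 221230013, W$) ⊢ (q, 21230013, W$) ⊢ (r, 1230013, W$) ⊢ (q, 230013, WW$) ⊢ (r, 30013, WW$) ⊢ (q, 0013, WWW$) ⊢ (p, 013, WW$) ⊢ (r, 13, WW$) ⊢ (q, 3, WWW$) ⊢ (r, ε, WW$)
All input consumed in state r with stack WW$.

WW$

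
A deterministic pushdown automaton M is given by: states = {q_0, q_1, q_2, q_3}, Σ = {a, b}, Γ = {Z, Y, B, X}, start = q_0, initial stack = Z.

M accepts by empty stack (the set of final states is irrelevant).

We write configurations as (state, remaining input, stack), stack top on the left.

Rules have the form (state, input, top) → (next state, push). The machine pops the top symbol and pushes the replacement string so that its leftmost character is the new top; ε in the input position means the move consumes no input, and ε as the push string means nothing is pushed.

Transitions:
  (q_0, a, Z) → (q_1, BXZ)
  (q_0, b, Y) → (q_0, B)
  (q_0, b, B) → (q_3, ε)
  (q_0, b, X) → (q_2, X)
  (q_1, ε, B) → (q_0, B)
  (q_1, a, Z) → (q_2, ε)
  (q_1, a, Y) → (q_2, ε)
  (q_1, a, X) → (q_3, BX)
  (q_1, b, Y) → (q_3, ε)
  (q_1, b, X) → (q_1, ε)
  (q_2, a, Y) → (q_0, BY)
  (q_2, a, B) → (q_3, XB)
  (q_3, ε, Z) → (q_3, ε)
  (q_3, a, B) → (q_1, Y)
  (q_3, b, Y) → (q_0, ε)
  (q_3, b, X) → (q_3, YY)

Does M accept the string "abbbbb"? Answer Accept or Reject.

(q_0, abbbbb, Z)
  read a, top Z: go to q_1, push BXZ → (q_1, bbbbb, BXZ)
  ε-move, top B: go to q_0, push B → (q_0, bbbbb, BXZ)
  read b, top B: go to q_3, push ε → (q_3, bbbb, XZ)
  read b, top X: go to q_3, push YY → (q_3, bbb, YYZ)
  read b, top Y: go to q_0, push ε → (q_0, bb, YZ)
  read b, top Y: go to q_0, push B → (q_0, b, BZ)
  read b, top B: go to q_3, push ε → (q_3, ε, Z)
  ε-move, top Z: go to q_3, push ε → (q_3, ε, ε)
All input consumed and the stack is empty.

Accept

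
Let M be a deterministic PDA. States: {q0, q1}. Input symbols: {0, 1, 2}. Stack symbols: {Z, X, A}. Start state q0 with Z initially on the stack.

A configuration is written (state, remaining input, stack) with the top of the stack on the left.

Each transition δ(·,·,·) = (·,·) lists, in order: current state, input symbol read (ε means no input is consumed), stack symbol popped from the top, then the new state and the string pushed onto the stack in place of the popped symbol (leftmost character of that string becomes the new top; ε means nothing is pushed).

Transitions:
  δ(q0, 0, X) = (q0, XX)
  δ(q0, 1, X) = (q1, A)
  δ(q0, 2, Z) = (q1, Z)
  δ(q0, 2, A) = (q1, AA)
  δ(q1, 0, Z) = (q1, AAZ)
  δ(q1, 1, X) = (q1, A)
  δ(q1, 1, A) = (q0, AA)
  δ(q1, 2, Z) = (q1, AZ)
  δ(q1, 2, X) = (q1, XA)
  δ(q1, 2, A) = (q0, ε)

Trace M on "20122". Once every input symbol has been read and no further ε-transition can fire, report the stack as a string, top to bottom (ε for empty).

AAAZ

(q0, 20122, Z)
  read 2, top Z: go to q1, push Z → (q1, 0122, Z)
  read 0, top Z: go to q1, push AAZ → (q1, 122, AAZ)
  read 1, top A: go to q0, push AA → (q0, 22, AAAZ)
  read 2, top A: go to q1, push AA → (q1, 2, AAAAZ)
  read 2, top A: go to q0, push ε → (q0, ε, AAAZ)
All input consumed in state q0 with stack AAAZ.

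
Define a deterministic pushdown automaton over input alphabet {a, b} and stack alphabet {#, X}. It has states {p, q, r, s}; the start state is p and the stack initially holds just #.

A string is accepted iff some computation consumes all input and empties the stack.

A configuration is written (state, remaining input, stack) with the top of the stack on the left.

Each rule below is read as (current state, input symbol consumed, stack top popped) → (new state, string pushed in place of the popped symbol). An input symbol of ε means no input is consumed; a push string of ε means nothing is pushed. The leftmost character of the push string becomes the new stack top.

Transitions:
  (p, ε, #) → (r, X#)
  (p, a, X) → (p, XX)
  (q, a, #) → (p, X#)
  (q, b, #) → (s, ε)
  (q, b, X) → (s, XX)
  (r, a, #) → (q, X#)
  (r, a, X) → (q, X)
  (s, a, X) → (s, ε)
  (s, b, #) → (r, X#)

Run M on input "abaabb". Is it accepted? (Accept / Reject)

Reject

(p, abaabb, #) ⊢ (r, abaabb, X#) ⊢ (q, baabb, X#) ⊢ (s, aabb, XX#) ⊢ (s, abb, X#) ⊢ (s, bb, #) ⊢ (r, b, X#)
No transition applies at (r, b, X#); input not fully consumed.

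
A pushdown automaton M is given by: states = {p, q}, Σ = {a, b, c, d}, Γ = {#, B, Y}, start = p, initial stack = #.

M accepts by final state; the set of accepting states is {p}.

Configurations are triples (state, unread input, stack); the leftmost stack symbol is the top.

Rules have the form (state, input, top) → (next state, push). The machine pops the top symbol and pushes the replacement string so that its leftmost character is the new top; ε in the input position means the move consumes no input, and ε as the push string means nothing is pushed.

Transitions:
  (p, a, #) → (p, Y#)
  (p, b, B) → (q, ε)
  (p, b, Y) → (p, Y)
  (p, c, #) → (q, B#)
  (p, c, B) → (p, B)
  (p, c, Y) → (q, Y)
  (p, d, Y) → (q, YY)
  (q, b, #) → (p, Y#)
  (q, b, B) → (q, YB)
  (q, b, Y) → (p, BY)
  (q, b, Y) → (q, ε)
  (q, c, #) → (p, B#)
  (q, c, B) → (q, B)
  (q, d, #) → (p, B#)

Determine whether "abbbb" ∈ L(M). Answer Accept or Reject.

Accept

One accepting computation: (p, abbbb, #) ⊢ (p, bbbb, Y#) ⊢ (p, bbb, Y#) ⊢ (p, bb, Y#) ⊢ (p, b, Y#) ⊢ (p, ε, Y#)
All input consumed and state p ∈ F.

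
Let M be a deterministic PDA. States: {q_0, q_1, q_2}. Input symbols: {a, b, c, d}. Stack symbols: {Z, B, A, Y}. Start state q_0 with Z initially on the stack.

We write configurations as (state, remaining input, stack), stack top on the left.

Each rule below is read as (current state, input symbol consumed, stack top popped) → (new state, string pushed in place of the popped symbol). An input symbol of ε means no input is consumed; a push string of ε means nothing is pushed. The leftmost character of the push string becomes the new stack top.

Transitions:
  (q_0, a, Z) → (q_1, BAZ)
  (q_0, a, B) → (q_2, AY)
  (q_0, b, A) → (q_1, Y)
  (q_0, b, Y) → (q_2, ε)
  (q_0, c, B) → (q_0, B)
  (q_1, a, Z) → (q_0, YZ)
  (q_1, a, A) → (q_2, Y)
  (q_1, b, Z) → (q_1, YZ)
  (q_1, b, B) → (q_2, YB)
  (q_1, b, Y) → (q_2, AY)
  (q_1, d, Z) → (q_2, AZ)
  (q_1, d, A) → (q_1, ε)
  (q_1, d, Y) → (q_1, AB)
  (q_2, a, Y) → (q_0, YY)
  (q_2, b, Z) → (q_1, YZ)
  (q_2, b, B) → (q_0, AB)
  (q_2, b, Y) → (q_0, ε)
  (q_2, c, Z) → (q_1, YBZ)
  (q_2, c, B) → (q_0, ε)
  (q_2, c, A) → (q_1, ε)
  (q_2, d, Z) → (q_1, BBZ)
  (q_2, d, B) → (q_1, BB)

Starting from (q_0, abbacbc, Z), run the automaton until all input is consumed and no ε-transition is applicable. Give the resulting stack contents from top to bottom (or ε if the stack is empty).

(q_0, abbacbc, Z)
  read a, top Z: go to q_1, push BAZ → (q_1, bbacbc, BAZ)
  read b, top B: go to q_2, push YB → (q_2, bacbc, YBAZ)
  read b, top Y: go to q_0, push ε → (q_0, acbc, BAZ)
  read a, top B: go to q_2, push AY → (q_2, cbc, AYAZ)
  read c, top A: go to q_1, push ε → (q_1, bc, YAZ)
  read b, top Y: go to q_2, push AY → (q_2, c, AYAZ)
  read c, top A: go to q_1, push ε → (q_1, ε, YAZ)
All input consumed in state q_1 with stack YAZ.

YAZ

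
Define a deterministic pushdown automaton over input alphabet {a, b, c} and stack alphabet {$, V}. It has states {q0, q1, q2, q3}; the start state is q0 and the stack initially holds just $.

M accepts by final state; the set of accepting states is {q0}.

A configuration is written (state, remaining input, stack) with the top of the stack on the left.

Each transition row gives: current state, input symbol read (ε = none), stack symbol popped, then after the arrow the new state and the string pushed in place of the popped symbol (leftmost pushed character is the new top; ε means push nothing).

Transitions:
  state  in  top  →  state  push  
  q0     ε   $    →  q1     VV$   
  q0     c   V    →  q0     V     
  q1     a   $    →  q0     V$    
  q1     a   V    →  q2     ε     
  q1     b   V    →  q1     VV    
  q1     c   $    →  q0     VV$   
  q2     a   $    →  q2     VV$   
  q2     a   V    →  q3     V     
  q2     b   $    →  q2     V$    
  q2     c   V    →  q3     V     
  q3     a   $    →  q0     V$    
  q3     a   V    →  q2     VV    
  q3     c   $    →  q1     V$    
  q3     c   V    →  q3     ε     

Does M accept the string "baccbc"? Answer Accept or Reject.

Reject

(q0, baccbc, $)
  ε-move, top $: go to q1, push VV$ → (q1, baccbc, VV$)
  read b, top V: go to q1, push VV → (q1, accbc, VVV$)
  read a, top V: go to q2, push ε → (q2, ccbc, VV$)
  read c, top V: go to q3, push V → (q3, cbc, VV$)
  read c, top V: go to q3, push ε → (q3, bc, V$)
No transition applies at (q3, bc, V$); input not fully consumed.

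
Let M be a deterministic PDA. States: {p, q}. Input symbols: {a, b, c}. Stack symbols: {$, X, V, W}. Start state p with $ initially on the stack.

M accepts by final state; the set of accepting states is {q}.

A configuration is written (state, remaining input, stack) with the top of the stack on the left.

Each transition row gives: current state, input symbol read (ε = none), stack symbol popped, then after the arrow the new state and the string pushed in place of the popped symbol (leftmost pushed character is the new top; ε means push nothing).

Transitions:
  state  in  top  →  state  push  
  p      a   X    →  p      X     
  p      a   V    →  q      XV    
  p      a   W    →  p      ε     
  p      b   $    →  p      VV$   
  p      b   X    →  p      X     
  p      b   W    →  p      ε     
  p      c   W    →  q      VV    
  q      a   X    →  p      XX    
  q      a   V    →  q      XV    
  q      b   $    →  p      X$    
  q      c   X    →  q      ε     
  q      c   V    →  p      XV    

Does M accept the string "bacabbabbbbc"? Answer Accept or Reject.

Reject

(p, bacabbabbbbc, $) ⊢ (p, acabbabbbbc, VV$) ⊢ (q, cabbabbbbc, XVV$) ⊢ (q, abbabbbbc, VV$) ⊢ (q, bbabbbbc, XVV$)
No transition applies at (q, bbabbbbc, XVV$); input not fully consumed.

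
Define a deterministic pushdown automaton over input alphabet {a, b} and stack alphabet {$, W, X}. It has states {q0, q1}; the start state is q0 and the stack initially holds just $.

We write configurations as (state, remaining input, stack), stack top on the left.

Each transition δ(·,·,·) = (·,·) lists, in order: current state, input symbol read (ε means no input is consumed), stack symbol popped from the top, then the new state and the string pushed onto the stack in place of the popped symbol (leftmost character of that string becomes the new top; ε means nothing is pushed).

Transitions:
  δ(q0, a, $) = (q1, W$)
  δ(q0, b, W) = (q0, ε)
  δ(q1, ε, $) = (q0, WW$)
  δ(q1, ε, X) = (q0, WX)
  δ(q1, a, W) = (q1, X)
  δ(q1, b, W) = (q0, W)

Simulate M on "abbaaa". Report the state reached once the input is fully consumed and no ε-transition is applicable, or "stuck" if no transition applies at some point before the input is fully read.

stuck

(q0, abbaaa, $)
  read a, top $: go to q1, push W$ → (q1, bbaaa, W$)
  read b, top W: go to q0, push W → (q0, baaa, W$)
  read b, top W: go to q0, push ε → (q0, aaa, $)
  read a, top $: go to q1, push W$ → (q1, aa, W$)
  read a, top W: go to q1, push X → (q1, a, X$)
  ε-move, top X: go to q0, push WX → (q0, a, WX$)
No transition for (q0, a, top W); M blocks with input a remaining.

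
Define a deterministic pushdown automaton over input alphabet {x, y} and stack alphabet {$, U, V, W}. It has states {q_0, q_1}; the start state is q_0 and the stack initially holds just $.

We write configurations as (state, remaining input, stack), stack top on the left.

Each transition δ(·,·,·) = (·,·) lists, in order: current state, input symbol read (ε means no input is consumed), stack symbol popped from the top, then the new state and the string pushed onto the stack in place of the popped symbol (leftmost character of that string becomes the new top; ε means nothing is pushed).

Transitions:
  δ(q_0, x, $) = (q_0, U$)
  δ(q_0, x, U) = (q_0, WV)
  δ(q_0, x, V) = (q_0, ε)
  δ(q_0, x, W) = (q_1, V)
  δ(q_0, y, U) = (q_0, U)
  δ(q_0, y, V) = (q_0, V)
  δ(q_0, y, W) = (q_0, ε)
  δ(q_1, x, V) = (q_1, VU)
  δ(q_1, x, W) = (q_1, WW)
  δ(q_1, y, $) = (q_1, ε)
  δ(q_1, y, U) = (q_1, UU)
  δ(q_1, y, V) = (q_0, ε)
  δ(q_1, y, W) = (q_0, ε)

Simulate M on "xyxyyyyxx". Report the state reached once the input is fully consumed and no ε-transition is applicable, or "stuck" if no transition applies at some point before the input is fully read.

q_0

(q_0, xyxyyyyxx, $) ⊢ (q_0, yxyyyyxx, U$) ⊢ (q_0, xyyyyxx, U$) ⊢ (q_0, yyyyxx, WV$) ⊢ (q_0, yyyxx, V$) ⊢ (q_0, yyxx, V$) ⊢ (q_0, yxx, V$) ⊢ (q_0, xx, V$) ⊢ (q_0, x, $) ⊢ (q_0, ε, U$)
All input consumed; M is in state q_0.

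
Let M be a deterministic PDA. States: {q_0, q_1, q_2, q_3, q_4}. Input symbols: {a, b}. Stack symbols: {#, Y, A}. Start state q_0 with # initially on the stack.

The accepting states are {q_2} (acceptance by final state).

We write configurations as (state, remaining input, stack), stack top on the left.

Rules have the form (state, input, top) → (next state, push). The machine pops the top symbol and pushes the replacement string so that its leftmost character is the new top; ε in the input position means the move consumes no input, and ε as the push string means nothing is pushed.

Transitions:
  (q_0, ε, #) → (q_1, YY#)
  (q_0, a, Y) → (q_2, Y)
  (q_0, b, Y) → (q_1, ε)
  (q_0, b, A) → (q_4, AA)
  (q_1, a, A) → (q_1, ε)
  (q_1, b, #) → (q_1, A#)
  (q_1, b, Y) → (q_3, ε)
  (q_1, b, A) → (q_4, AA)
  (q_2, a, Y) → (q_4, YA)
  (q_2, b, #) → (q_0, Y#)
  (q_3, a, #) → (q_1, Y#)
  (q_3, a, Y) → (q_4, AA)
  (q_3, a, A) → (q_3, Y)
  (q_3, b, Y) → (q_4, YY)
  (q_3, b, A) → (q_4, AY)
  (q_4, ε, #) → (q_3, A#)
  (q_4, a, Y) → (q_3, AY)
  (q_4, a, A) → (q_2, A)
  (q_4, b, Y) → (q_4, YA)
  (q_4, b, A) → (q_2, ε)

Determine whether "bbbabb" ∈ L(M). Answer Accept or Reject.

Accept

(q_0, bbbabb, #) ⊢ (q_1, bbbabb, YY#) ⊢ (q_3, bbabb, Y#) ⊢ (q_4, babb, YY#) ⊢ (q_4, abb, YAY#) ⊢ (q_3, bb, AYAY#) ⊢ (q_4, b, AYYAY#) ⊢ (q_2, ε, YYAY#)
All input consumed; state q_2 ∈ F.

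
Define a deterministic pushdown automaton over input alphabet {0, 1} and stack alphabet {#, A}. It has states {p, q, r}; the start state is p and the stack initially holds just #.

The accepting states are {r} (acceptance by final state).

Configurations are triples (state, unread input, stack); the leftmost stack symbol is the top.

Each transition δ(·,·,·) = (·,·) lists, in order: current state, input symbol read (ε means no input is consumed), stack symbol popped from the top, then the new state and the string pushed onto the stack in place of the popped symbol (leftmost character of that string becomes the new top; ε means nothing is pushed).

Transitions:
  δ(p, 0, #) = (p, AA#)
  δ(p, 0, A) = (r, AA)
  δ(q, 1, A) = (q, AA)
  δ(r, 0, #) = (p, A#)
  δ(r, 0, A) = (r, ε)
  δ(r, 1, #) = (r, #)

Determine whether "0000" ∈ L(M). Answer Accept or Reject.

(p, 0000, #)
  read 0, top #: go to p, push AA# → (p, 000, AA#)
  read 0, top A: go to r, push AA → (r, 00, AAA#)
  read 0, top A: go to r, push ε → (r, 0, AA#)
  read 0, top A: go to r, push ε → (r, ε, A#)
All input consumed; state r ∈ F.

Accept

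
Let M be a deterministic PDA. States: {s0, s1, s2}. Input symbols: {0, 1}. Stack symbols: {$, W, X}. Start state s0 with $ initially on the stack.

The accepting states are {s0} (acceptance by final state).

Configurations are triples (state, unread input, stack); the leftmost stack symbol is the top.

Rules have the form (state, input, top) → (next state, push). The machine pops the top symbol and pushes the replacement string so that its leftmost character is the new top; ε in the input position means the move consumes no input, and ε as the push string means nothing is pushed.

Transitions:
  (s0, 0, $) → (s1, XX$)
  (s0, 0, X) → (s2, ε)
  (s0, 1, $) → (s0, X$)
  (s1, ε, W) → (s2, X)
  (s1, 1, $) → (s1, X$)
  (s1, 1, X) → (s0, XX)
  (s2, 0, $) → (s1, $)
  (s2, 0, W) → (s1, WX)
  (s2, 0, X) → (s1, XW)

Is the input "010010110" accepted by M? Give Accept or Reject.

(s0, 010010110, $)
  read 0, top $: go to s1, push XX$ → (s1, 10010110, XX$)
  read 1, top X: go to s0, push XX → (s0, 0010110, XXX$)
  read 0, top X: go to s2, push ε → (s2, 010110, XX$)
  read 0, top X: go to s1, push XW → (s1, 10110, XWX$)
  read 1, top X: go to s0, push XX → (s0, 0110, XXWX$)
  read 0, top X: go to s2, push ε → (s2, 110, XWX$)
No transition applies at (s2, 110, XWX$); input not fully consumed.

Reject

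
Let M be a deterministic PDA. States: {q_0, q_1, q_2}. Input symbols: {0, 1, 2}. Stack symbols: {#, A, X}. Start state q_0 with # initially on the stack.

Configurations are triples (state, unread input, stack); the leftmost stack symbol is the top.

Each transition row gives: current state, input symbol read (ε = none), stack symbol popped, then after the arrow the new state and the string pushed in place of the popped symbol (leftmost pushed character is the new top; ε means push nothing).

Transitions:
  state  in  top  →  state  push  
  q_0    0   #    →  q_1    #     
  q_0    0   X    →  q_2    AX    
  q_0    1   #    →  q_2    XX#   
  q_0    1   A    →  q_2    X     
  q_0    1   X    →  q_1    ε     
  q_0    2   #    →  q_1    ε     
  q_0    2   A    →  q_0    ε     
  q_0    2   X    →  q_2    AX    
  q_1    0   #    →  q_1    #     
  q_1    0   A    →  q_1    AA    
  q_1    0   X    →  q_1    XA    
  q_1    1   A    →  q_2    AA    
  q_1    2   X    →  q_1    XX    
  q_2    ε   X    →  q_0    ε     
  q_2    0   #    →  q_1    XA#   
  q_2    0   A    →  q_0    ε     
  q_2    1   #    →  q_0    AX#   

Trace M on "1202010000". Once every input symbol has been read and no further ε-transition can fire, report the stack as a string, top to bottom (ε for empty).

(q_0, 1202010000, #) ⊢ (q_2, 202010000, XX#) ⊢ (q_0, 202010000, X#) ⊢ (q_2, 02010000, AX#) ⊢ (q_0, 2010000, X#) ⊢ (q_2, 010000, AX#) ⊢ (q_0, 10000, X#) ⊢ (q_1, 0000, #) ⊢ (q_1, 000, #) ⊢ (q_1, 00, #) ⊢ (q_1, 0, #) ⊢ (q_1, ε, #)
All input consumed in state q_1 with stack #.

#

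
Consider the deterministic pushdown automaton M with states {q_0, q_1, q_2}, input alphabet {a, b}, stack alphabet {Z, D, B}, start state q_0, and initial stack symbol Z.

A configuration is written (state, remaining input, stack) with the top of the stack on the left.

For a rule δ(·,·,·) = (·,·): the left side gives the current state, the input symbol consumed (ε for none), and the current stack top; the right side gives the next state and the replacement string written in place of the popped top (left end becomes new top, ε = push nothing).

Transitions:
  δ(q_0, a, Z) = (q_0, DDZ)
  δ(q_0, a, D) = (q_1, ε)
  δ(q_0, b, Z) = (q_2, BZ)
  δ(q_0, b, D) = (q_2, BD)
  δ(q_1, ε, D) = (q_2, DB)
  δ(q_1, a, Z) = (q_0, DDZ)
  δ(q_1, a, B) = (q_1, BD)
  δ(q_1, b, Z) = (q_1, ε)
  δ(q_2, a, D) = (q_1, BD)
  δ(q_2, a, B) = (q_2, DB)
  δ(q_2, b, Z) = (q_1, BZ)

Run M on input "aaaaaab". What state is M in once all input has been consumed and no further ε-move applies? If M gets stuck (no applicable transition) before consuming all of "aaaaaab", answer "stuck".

stuck

(q_0, aaaaaab, Z) ⊢ (q_0, aaaaab, DDZ) ⊢ (q_1, aaaab, DZ) ⊢ (q_2, aaaab, DBZ) ⊢ (q_1, aaab, BDBZ) ⊢ (q_1, aab, BDDBZ) ⊢ (q_1, ab, BDDDBZ) ⊢ (q_1, b, BDDDDBZ)
No transition for (q_1, b, top B); M blocks with input b remaining.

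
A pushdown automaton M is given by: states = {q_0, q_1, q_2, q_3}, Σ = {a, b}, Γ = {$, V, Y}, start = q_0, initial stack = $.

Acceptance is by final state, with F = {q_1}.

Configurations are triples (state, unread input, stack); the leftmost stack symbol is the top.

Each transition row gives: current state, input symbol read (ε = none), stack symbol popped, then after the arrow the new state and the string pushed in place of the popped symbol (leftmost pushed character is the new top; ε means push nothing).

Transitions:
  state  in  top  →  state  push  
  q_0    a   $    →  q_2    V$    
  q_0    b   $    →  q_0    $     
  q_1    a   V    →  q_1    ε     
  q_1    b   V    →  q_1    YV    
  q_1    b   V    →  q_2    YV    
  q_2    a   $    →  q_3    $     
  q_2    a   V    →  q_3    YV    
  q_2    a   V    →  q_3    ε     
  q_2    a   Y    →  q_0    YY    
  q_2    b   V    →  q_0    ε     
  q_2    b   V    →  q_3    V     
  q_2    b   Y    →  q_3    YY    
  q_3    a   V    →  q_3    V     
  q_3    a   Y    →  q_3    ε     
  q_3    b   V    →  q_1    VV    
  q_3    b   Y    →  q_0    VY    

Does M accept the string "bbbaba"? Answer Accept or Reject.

No computation consumes all input and reaches a final state.

Reject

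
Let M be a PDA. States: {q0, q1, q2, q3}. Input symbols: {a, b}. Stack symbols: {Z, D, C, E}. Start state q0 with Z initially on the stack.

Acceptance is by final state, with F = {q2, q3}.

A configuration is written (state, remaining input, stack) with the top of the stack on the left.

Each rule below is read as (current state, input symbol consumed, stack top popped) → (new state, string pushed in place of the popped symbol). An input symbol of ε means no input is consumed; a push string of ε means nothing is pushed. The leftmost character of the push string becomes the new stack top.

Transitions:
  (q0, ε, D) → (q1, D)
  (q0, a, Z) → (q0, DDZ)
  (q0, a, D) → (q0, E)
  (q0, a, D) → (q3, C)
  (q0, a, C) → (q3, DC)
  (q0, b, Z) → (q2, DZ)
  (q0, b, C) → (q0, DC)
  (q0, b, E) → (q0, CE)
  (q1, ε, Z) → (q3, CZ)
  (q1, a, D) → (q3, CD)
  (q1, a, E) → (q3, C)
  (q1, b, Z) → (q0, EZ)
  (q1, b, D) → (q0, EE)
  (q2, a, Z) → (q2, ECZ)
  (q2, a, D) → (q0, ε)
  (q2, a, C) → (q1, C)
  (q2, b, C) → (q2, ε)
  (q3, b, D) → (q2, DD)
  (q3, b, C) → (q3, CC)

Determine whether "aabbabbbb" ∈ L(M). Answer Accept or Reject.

Accept

One accepting computation: (q0, aabbabbbb, Z) ⊢ (q0, abbabbbb, DDZ) ⊢ (q0, bbabbbb, EDZ) ⊢ (q0, babbbb, CEDZ) ⊢ (q0, abbbb, DCEDZ) ⊢ (q3, bbbb, CCEDZ) ⊢ (q3, bbb, CCCEDZ) ⊢ (q3, bb, CCCCEDZ) ⊢ (q3, b, CCCCCEDZ) ⊢ (q3, ε, CCCCCCEDZ)
All input consumed and state q3 ∈ F.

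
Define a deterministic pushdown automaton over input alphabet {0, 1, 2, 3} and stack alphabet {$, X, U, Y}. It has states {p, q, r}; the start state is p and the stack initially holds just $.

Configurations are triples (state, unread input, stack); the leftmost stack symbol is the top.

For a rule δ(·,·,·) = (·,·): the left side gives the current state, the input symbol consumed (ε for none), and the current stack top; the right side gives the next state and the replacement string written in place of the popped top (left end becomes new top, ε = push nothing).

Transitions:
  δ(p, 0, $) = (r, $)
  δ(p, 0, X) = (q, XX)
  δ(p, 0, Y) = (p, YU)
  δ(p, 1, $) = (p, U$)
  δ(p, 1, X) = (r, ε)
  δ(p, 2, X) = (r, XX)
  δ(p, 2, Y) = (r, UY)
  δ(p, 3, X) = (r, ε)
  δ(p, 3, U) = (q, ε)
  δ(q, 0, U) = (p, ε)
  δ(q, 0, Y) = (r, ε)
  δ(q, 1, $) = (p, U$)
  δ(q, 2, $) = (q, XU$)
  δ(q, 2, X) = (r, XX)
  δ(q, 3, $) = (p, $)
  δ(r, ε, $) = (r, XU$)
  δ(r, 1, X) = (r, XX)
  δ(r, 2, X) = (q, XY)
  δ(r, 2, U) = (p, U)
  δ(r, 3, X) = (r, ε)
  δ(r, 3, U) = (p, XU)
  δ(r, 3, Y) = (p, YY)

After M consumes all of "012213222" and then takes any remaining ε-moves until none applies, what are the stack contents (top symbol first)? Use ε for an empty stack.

(p, 012213222, $)
  read 0, top $: go to r, push $ → (r, 12213222, $)
  ε-move, top $: go to r, push XU$ → (r, 12213222, XU$)
  read 1, top X: go to r, push XX → (r, 2213222, XXU$)
  read 2, top X: go to q, push XY → (q, 213222, XYXU$)
  read 2, top X: go to r, push XX → (r, 13222, XXYXU$)
  read 1, top X: go to r, push XX → (r, 3222, XXXYXU$)
  read 3, top X: go to r, push ε → (r, 222, XXYXU$)
  read 2, top X: go to q, push XY → (q, 22, XYXYXU$)
  read 2, top X: go to r, push XX → (r, 2, XXYXYXU$)
  read 2, top X: go to q, push XY → (q, ε, XYXYXYXU$)
All input consumed in state q with stack XYXYXYXU$.

XYXYXYXU$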